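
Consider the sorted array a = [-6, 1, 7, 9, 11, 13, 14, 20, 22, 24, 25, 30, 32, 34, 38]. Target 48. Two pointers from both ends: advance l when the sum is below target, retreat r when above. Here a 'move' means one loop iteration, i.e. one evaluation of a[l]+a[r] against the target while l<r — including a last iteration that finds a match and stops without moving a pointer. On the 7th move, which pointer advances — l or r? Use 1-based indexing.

l

[1,15] -6+38=32 <48 → l++
[2,15] 1+38=39 <48 → l++
[3,15] 7+38=45 <48 → l++
[4,15] 9+38=47 <48 → l++
[5,15] 11+38=49 >48 → r--
[5,14] 11+34=45 <48 → l++
[6,14] 13+34=47 <48 → l++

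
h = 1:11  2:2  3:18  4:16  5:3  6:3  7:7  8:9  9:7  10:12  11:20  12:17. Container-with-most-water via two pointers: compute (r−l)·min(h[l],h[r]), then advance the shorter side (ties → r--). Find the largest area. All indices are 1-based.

max area = 153

[1,12] min(11,17)*11=121 best=121 * → l++
[2,12] min(2,17)*10=20 best=121 → l++
[3,12] min(18,17)*9=153 best=153 * → r--
[3,11] min(18,20)*8=144 best=153 → l++
[4,11] min(16,20)*7=112 best=153 → l++
[5,11] min(3,20)*6=18 best=153 → l++
[6,11] min(3,20)*5=15 best=153 → l++
[7,11] min(7,20)*4=28 best=153 → l++
[8,11] min(9,20)*3=27 best=153 → l++
[9,11] min(7,20)*2=14 best=153 → l++
[10,11] min(12,20)*1=12 best=153 → l++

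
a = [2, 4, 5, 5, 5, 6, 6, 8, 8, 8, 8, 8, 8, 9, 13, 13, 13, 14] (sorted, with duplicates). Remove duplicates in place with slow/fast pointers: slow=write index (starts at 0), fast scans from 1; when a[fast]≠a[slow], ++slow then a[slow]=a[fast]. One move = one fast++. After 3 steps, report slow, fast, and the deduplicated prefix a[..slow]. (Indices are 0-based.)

slow=0 fast=1: a[fast]=4≠a[slow]=2 write a[1]=4, slow++,fast++
slow=1 fast=2: a[fast]=5≠a[slow]=4 write a[2]=5, slow++,fast++
slow=2 fast=3: a[fast]=5=a[slow] dup, fast++

slow=2, fast=4, prefix=[2, 4, 5]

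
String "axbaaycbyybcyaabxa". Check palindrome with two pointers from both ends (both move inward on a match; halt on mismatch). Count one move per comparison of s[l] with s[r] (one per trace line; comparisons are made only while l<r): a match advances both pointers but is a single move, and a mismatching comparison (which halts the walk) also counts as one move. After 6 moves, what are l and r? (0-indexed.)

l=6, r=11

l=0 r=17: 'a'=='a', l++,r--
l=1 r=16: 'x'=='x', l++,r--
l=2 r=15: 'b'=='b', l++,r--
l=3 r=14: 'a'=='a', l++,r--
l=4 r=13: 'a'=='a', l++,r--
l=5 r=12: 'y'=='y', l++,r--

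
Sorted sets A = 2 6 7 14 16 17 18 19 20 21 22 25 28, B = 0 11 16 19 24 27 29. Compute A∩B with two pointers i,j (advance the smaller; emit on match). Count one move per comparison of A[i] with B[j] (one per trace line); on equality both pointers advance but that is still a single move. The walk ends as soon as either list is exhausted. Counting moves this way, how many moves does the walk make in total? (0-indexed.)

17 moves

[i=0,j=0] 2>0 → j++
[i=0,j=1] 2<11 → i++
[i=1,j=1] 6<11 → i++
[i=2,j=1] 7<11 → i++
[i=3,j=1] 14>11 → j++
[i=3,j=2] 14<16 → i++
[i=4,j=2] 16==16 emit → i++,j++
[i=5,j=3] 17<19 → i++
[i=6,j=3] 18<19 → i++
[i=7,j=3] 19==19 emit → i++,j++
[i=8,j=4] 20<24 → i++
[i=9,j=4] 21<24 → i++
[i=10,j=4] 22<24 → i++
[i=11,j=4] 25>24 → j++
[i=11,j=5] 25<27 → i++
[i=12,j=5] 28>27 → j++
[i=12,j=6] 28<29 → i++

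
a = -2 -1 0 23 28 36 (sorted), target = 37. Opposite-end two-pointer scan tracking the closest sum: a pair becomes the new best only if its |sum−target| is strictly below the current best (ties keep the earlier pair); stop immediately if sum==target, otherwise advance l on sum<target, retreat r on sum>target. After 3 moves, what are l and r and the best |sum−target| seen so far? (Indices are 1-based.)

l=4, r=6, best |Δ|=1

l=1 r=6: -2+36=34 d=3 *, l++
l=2 r=6: -1+36=35 d=2 *, l++
l=3 r=6: 0+36=36 d=1 *, l++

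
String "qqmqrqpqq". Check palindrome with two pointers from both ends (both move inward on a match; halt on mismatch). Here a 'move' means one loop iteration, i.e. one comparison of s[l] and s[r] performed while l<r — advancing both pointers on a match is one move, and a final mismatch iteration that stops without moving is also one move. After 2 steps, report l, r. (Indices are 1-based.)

[1,9] 'q'=='q' → l++,r--
[2,8] 'q'=='q' → l++,r--

l=3, r=7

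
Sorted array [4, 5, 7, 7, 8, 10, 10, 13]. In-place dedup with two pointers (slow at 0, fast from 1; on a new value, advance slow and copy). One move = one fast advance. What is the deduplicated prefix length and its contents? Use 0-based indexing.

slow=0 fast=1: a[fast]=5≠a[slow]=4 write a[1]=5, slow++,fast++
slow=1 fast=2: a[fast]=7≠a[slow]=5 write a[2]=7, slow++,fast++
slow=2 fast=3: a[fast]=7=a[slow] dup, fast++
slow=2 fast=4: a[fast]=8≠a[slow]=7 write a[3]=8, slow++,fast++
slow=3 fast=5: a[fast]=10≠a[slow]=8 write a[4]=10, slow++,fast++
slow=4 fast=6: a[fast]=10=a[slow] dup, fast++
slow=4 fast=7: a[fast]=13≠a[slow]=10 write a[5]=13, slow++,fast++

length 6; prefix = [4, 5, 7, 8, 10, 13]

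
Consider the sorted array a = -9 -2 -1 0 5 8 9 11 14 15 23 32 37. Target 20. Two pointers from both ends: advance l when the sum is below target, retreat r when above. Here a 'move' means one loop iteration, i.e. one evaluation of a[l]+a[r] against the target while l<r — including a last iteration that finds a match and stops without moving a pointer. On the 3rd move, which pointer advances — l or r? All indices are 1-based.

[1,13] -9+37=28 >20 → r--
[1,12] -9+32=23 >20 → r--
[1,11] -9+23=14 <20 → l++

l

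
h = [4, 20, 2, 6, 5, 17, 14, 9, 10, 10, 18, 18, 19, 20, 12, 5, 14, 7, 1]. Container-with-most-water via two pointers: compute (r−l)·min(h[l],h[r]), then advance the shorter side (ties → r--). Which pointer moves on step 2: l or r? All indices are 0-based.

[0,18] min(4,1)*18=18 best=18 * → r--
[0,17] min(4,7)*17=68 best=68 * → l++

l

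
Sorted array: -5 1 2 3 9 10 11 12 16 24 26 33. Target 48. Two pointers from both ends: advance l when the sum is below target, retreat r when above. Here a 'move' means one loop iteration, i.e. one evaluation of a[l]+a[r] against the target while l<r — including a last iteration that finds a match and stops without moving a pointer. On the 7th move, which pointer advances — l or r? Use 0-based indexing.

l

l=0 r=11: -5+33=28 <48, l++
l=1 r=11: 1+33=34 <48, l++
l=2 r=11: 2+33=35 <48, l++
l=3 r=11: 3+33=36 <48, l++
l=4 r=11: 9+33=42 <48, l++
l=5 r=11: 10+33=43 <48, l++
l=6 r=11: 11+33=44 <48, l++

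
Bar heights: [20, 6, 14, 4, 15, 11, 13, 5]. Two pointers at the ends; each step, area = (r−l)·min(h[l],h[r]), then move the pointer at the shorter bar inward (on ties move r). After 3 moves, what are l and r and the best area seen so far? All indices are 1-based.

[1,8] min(20,5)*7=35 best=35 * → r--
[1,7] min(20,13)*6=78 best=78 * → r--
[1,6] min(20,11)*5=55 best=78 → r--

l=1, r=5, best area=78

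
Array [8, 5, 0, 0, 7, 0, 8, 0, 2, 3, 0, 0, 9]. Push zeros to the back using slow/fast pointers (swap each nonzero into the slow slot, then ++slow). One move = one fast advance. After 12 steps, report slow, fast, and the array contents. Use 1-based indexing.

slow=7, fast=13, a=[8, 5, 7, 8, 2, 3, 0, 0, 0, 0, 0, 0, 9]

(s=1,f=1) a[fast]=8≠0 swap→a[1]=8 → slow++,fast++
(s=2,f=2) a[fast]=5≠0 swap→a[2]=5 → slow++,fast++
(s=3,f=3) a[fast]=0 → fast++
(s=3,f=4) a[fast]=0 → fast++
(s=3,f=5) a[fast]=7≠0 swap→a[3]=7 → slow++,fast++
(s=4,f=6) a[fast]=0 → fast++
(s=4,f=7) a[fast]=8≠0 swap→a[4]=8 → slow++,fast++
(s=5,f=8) a[fast]=0 → fast++
(s=5,f=9) a[fast]=2≠0 swap→a[5]=2 → slow++,fast++
(s=6,f=10) a[fast]=3≠0 swap→a[6]=3 → slow++,fast++
(s=7,f=11) a[fast]=0 → fast++
(s=7,f=12) a[fast]=0 → fast++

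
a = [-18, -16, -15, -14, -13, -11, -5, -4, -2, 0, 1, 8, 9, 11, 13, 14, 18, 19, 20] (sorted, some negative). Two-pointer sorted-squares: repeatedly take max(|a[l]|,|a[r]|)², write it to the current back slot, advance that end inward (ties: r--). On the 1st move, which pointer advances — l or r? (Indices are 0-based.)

[0,18] |-18|<=|20| out[18]=400 → r--

r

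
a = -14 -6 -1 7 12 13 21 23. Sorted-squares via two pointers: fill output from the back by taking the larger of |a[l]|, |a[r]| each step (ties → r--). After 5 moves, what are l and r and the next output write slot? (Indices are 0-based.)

l=1, r=3, next write slot=2

l=0 r=7: |-14|<=|23| out[7]=529, r--
l=0 r=6: |-14|<=|21| out[6]=441, r--
l=0 r=5: |-14|>|13| out[5]=196, l++
l=1 r=5: |-6|<=|13| out[4]=169, r--
l=1 r=4: |-6|<=|12| out[3]=144, r--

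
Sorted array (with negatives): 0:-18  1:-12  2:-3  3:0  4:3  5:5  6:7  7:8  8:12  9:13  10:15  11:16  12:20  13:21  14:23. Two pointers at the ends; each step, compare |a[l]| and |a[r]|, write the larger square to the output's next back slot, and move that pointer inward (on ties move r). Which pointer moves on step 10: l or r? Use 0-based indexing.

r

l=0 r=14: |-18|<=|23| out[14]=529, r--
l=0 r=13: |-18|<=|21| out[13]=441, r--
l=0 r=12: |-18|<=|20| out[12]=400, r--
l=0 r=11: |-18|>|16| out[11]=324, l++
l=1 r=11: |-12|<=|16| out[10]=256, r--
l=1 r=10: |-12|<=|15| out[9]=225, r--
l=1 r=9: |-12|<=|13| out[8]=169, r--
l=1 r=8: |-12|<=|12| out[7]=144, r--
l=1 r=7: |-12|>|8| out[6]=144, l++
l=2 r=7: |-3|<=|8| out[5]=64, r--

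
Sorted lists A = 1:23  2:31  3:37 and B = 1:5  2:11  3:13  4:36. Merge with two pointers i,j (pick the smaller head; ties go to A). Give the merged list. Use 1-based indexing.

i=1 j=1: A[i]=23>B[j]=5 take 5, j++
i=1 j=2: A[i]=23>B[j]=11 take 11, j++
i=1 j=3: A[i]=23>B[j]=13 take 13, j++
i=1 j=4: A[i]=23<=B[j]=36 take 23, i++
i=2 j=4: A[i]=31<=B[j]=36 take 31, i++
i=3 j=4: A[i]=37>B[j]=36 take 36, j++
i=3 j=5: B done, take A[i]=37, i++

[5, 11, 13, 23, 31, 36, 37]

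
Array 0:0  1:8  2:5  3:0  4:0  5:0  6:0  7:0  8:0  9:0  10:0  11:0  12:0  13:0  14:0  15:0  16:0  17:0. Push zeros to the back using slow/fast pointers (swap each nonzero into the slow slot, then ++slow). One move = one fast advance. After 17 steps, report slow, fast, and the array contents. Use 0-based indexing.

(s=0,f=0) a[fast]=0 → fast++
(s=0,f=1) a[fast]=8≠0 swap→a[0]=8 → slow++,fast++
(s=1,f=2) a[fast]=5≠0 swap→a[1]=5 → slow++,fast++
(s=2,f=3) a[fast]=0 → fast++
(s=2,f=4) a[fast]=0 → fast++
(s=2,f=5) a[fast]=0 → fast++
(s=2,f=6) a[fast]=0 → fast++
(s=2,f=7) a[fast]=0 → fast++
(s=2,f=8) a[fast]=0 → fast++
(s=2,f=9) a[fast]=0 → fast++
(s=2,f=10) a[fast]=0 → fast++
(s=2,f=11) a[fast]=0 → fast++
(s=2,f=12) a[fast]=0 → fast++
(s=2,f=13) a[fast]=0 → fast++
(s=2,f=14) a[fast]=0 → fast++
(s=2,f=15) a[fast]=0 → fast++
(s=2,f=16) a[fast]=0 → fast++

slow=2, fast=17, a=[8, 5, 0, 0, 0, 0, 0, 0, 0, 0, 0, 0, 0, 0, 0, 0, 0, 0]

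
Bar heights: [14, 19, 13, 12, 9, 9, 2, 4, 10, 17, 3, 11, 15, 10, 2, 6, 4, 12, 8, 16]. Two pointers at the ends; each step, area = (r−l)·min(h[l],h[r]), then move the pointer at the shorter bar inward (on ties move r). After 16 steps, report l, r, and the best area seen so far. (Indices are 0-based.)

l=1, r=4, best area=288

l=0 r=19: min(14,16)*19=266 best=266 *, l++
l=1 r=19: min(19,16)*18=288 best=288 *, r--
l=1 r=18: min(19,8)*17=136 best=288, r--
l=1 r=17: min(19,12)*16=192 best=288, r--
l=1 r=16: min(19,4)*15=60 best=288, r--
l=1 r=15: min(19,6)*14=84 best=288, r--
l=1 r=14: min(19,2)*13=26 best=288, r--
l=1 r=13: min(19,10)*12=120 best=288, r--
l=1 r=12: min(19,15)*11=165 best=288, r--
l=1 r=11: min(19,11)*10=110 best=288, r--
l=1 r=10: min(19,3)*9=27 best=288, r--
l=1 r=9: min(19,17)*8=136 best=288, r--
l=1 r=8: min(19,10)*7=70 best=288, r--
l=1 r=7: min(19,4)*6=24 best=288, r--
l=1 r=6: min(19,2)*5=10 best=288, r--
l=1 r=5: min(19,9)*4=36 best=288, r--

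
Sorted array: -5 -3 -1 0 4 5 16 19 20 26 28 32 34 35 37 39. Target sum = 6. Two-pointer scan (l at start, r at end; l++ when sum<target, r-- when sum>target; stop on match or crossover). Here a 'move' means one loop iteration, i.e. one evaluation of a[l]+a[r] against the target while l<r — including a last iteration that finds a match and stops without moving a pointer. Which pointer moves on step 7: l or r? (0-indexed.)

r

[0,15] -5+39=34 >6 → r--
[0,14] -5+37=32 >6 → r--
[0,13] -5+35=30 >6 → r--
[0,12] -5+34=29 >6 → r--
[0,11] -5+32=27 >6 → r--
[0,10] -5+28=23 >6 → r--
[0,9] -5+26=21 >6 → r--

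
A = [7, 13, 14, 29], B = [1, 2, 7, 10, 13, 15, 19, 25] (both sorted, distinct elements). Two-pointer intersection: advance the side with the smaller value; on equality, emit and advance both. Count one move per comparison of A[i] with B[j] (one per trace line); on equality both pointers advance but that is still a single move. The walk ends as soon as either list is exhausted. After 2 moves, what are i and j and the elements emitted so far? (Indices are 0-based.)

i=0 j=0: 7>1, j++
i=0 j=1: 7>2, j++

i=0, j=2, emitted=[]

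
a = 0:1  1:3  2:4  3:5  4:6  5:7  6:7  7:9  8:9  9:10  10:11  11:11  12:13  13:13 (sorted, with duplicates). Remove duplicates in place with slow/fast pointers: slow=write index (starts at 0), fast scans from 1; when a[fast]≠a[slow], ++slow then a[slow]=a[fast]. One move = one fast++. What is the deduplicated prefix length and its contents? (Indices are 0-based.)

length 10; prefix = [1, 3, 4, 5, 6, 7, 9, 10, 11, 13]

(s=0,f=1) a[fast]=3≠a[slow]=1 write a[1]=3 → slow++,fast++
(s=1,f=2) a[fast]=4≠a[slow]=3 write a[2]=4 → slow++,fast++
(s=2,f=3) a[fast]=5≠a[slow]=4 write a[3]=5 → slow++,fast++
(s=3,f=4) a[fast]=6≠a[slow]=5 write a[4]=6 → slow++,fast++
(s=4,f=5) a[fast]=7≠a[slow]=6 write a[5]=7 → slow++,fast++
(s=5,f=6) a[fast]=7=a[slow] dup → fast++
(s=5,f=7) a[fast]=9≠a[slow]=7 write a[6]=9 → slow++,fast++
(s=6,f=8) a[fast]=9=a[slow] dup → fast++
(s=6,f=9) a[fast]=10≠a[slow]=9 write a[7]=10 → slow++,fast++
(s=7,f=10) a[fast]=11≠a[slow]=10 write a[8]=11 → slow++,fast++
(s=8,f=11) a[fast]=11=a[slow] dup → fast++
(s=8,f=12) a[fast]=13≠a[slow]=11 write a[9]=13 → slow++,fast++
(s=9,f=13) a[fast]=13=a[slow] dup → fast++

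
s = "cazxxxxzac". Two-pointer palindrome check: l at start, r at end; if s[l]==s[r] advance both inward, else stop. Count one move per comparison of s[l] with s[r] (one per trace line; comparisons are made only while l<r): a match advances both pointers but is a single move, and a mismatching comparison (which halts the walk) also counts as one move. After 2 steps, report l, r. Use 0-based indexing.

l=0 r=9: 'c'=='c', l++,r--
l=1 r=8: 'a'=='a', l++,r--

l=2, r=7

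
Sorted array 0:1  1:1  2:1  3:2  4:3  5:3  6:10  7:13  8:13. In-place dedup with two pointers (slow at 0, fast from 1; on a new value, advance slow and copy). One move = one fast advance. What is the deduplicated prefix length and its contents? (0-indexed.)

length 5; prefix = [1, 2, 3, 10, 13]

slow=0 fast=1: a[fast]=1=a[slow] dup, fast++
slow=0 fast=2: a[fast]=1=a[slow] dup, fast++
slow=0 fast=3: a[fast]=2≠a[slow]=1 write a[1]=2, slow++,fast++
slow=1 fast=4: a[fast]=3≠a[slow]=2 write a[2]=3, slow++,fast++
slow=2 fast=5: a[fast]=3=a[slow] dup, fast++
slow=2 fast=6: a[fast]=10≠a[slow]=3 write a[3]=10, slow++,fast++
slow=3 fast=7: a[fast]=13≠a[slow]=10 write a[4]=13, slow++,fast++
slow=4 fast=8: a[fast]=13=a[slow] dup, fast++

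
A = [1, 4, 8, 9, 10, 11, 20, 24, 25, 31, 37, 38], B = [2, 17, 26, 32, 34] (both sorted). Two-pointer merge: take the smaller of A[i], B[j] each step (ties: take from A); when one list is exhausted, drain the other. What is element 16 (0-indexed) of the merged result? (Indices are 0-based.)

merged[16] = 38

[i=0,j=0] A[i]=1<=B[j]=2 take 1 → i++
[i=1,j=0] A[i]=4>B[j]=2 take 2 → j++
[i=1,j=1] A[i]=4<=B[j]=17 take 4 → i++
[i=2,j=1] A[i]=8<=B[j]=17 take 8 → i++
[i=3,j=1] A[i]=9<=B[j]=17 take 9 → i++
[i=4,j=1] A[i]=10<=B[j]=17 take 10 → i++
[i=5,j=1] A[i]=11<=B[j]=17 take 11 → i++
[i=6,j=1] A[i]=20>B[j]=17 take 17 → j++
[i=6,j=2] A[i]=20<=B[j]=26 take 20 → i++
[i=7,j=2] A[i]=24<=B[j]=26 take 24 → i++
[i=8,j=2] A[i]=25<=B[j]=26 take 25 → i++
[i=9,j=2] A[i]=31>B[j]=26 take 26 → j++
[i=9,j=3] A[i]=31<=B[j]=32 take 31 → i++
[i=10,j=3] A[i]=37>B[j]=32 take 32 → j++
[i=10,j=4] A[i]=37>B[j]=34 take 34 → j++
[i=10,j=5] B done, take A[i]=37 → i++
[i=11,j=5] B done, take A[i]=38 → i++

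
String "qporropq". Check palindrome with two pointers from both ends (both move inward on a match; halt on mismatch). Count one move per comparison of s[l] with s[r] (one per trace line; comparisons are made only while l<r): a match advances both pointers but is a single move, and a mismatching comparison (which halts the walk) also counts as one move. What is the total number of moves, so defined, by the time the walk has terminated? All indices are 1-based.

4 moves

l=1 r=8: 'q'=='q', l++,r--
l=2 r=7: 'p'=='p', l++,r--
l=3 r=6: 'o'=='o', l++,r--
l=4 r=5: 'r'=='r', l++,r--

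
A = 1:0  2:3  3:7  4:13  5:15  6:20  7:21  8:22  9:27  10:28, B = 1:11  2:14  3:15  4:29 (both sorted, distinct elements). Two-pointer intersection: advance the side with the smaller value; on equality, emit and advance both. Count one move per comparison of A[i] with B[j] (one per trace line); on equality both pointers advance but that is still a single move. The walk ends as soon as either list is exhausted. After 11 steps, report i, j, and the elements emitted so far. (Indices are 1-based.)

i=1 j=1: 0<11, i++
i=2 j=1: 3<11, i++
i=3 j=1: 7<11, i++
i=4 j=1: 13>11, j++
i=4 j=2: 13<14, i++
i=5 j=2: 15>14, j++
i=5 j=3: 15==15 emit, i++,j++
i=6 j=4: 20<29, i++
i=7 j=4: 21<29, i++
i=8 j=4: 22<29, i++
i=9 j=4: 27<29, i++

i=10, j=4, emitted=[15]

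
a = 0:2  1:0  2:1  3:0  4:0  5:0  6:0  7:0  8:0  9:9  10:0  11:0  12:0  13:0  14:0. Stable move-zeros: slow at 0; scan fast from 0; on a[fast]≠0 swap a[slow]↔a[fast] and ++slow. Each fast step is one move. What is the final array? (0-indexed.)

[2, 1, 9, 0, 0, 0, 0, 0, 0, 0, 0, 0, 0, 0, 0]

slow=0 fast=0: a[fast]=2≠0 swap→a[0]=2, slow++,fast++
slow=1 fast=1: a[fast]=0, fast++
slow=1 fast=2: a[fast]=1≠0 swap→a[1]=1, slow++,fast++
slow=2 fast=3: a[fast]=0, fast++
slow=2 fast=4: a[fast]=0, fast++
slow=2 fast=5: a[fast]=0, fast++
slow=2 fast=6: a[fast]=0, fast++
slow=2 fast=7: a[fast]=0, fast++
slow=2 fast=8: a[fast]=0, fast++
slow=2 fast=9: a[fast]=9≠0 swap→a[2]=9, slow++,fast++
slow=3 fast=10: a[fast]=0, fast++
slow=3 fast=11: a[fast]=0, fast++
slow=3 fast=12: a[fast]=0, fast++
slow=3 fast=13: a[fast]=0, fast++
slow=3 fast=14: a[fast]=0, fast++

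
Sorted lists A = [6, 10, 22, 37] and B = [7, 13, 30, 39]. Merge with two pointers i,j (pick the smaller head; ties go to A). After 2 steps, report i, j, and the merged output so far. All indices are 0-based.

i=1, j=1, merged so far=[6, 7]

i=0 j=0: A[i]=6<=B[j]=7 take 6, i++
i=1 j=0: A[i]=10>B[j]=7 take 7, j++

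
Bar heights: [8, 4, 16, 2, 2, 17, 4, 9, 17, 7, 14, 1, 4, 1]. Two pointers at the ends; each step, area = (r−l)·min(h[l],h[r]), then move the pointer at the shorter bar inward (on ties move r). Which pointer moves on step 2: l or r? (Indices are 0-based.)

l=0 r=13: min(8,1)*13=13 best=13 *, r--
l=0 r=12: min(8,4)*12=48 best=48 *, r--

r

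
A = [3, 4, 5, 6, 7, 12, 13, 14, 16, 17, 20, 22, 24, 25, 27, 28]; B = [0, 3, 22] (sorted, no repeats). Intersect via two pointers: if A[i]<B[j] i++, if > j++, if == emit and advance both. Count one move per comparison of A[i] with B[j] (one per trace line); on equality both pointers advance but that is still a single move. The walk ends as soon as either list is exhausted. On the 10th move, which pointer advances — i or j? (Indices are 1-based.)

i

[i=1,j=1] 3>0 → j++
[i=1,j=2] 3==3 emit → i++,j++
[i=2,j=3] 4<22 → i++
[i=3,j=3] 5<22 → i++
[i=4,j=3] 6<22 → i++
[i=5,j=3] 7<22 → i++
[i=6,j=3] 12<22 → i++
[i=7,j=3] 13<22 → i++
[i=8,j=3] 14<22 → i++
[i=9,j=3] 16<22 → i++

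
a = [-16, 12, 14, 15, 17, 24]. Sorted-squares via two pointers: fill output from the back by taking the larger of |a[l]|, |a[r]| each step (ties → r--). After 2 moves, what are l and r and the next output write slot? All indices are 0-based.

[0,5] |-16|<=|24| out[5]=576 → r--
[0,4] |-16|<=|17| out[4]=289 → r--

l=0, r=3, next write slot=3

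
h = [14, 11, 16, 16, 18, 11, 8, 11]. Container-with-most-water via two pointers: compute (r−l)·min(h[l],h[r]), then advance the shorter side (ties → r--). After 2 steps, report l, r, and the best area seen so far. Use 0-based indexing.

[0,7] min(14,11)*7=77 best=77 * → r--
[0,6] min(14,8)*6=48 best=77 → r--

l=0, r=5, best area=77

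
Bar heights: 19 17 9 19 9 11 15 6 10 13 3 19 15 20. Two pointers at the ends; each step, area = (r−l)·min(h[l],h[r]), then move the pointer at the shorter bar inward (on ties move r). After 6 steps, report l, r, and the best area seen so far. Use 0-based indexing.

l=0 r=13: min(19,20)*13=247 best=247 *, l++
l=1 r=13: min(17,20)*12=204 best=247, l++
l=2 r=13: min(9,20)*11=99 best=247, l++
l=3 r=13: min(19,20)*10=190 best=247, l++
l=4 r=13: min(9,20)*9=81 best=247, l++
l=5 r=13: min(11,20)*8=88 best=247, l++

l=6, r=13, best area=247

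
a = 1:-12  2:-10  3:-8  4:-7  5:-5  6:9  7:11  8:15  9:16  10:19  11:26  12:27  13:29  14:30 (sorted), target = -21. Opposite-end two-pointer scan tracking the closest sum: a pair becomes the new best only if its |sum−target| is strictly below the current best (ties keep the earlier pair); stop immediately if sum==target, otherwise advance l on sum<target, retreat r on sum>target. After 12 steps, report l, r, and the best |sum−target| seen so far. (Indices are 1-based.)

l=1, r=2, best |Δ|=1

[1,14] -12+30=18 d=39 * → r--
[1,13] -12+29=17 d=38 * → r--
[1,12] -12+27=15 d=36 * → r--
[1,11] -12+26=14 d=35 * → r--
[1,10] -12+19=7 d=28 * → r--
[1,9] -12+16=4 d=25 * → r--
[1,8] -12+15=3 d=24 * → r--
[1,7] -12+11=-1 d=20 * → r--
[1,6] -12+9=-3 d=18 * → r--
[1,5] -12+-5=-17 d=4 * → r--
[1,4] -12+-7=-19 d=2 * → r--
[1,3] -12+-8=-20 d=1 * → r--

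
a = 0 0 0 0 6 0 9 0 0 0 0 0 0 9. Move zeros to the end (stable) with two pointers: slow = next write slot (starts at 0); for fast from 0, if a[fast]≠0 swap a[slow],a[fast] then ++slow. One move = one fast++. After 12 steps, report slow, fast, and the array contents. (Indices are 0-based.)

slow=2, fast=12, a=[6, 9, 0, 0, 0, 0, 0, 0, 0, 0, 0, 0, 0, 9]

slow=0 fast=0: a[fast]=0, fast++
slow=0 fast=1: a[fast]=0, fast++
slow=0 fast=2: a[fast]=0, fast++
slow=0 fast=3: a[fast]=0, fast++
slow=0 fast=4: a[fast]=6≠0 swap→a[0]=6, slow++,fast++
slow=1 fast=5: a[fast]=0, fast++
slow=1 fast=6: a[fast]=9≠0 swap→a[1]=9, slow++,fast++
slow=2 fast=7: a[fast]=0, fast++
slow=2 fast=8: a[fast]=0, fast++
slow=2 fast=9: a[fast]=0, fast++
slow=2 fast=10: a[fast]=0, fast++
slow=2 fast=11: a[fast]=0, fast++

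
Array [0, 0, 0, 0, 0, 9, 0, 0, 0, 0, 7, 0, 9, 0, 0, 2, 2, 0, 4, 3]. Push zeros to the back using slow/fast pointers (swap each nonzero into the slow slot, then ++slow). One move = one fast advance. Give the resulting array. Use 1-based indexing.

[9, 7, 9, 2, 2, 4, 3, 0, 0, 0, 0, 0, 0, 0, 0, 0, 0, 0, 0, 0]

slow=1 fast=1: a[fast]=0, fast++
slow=1 fast=2: a[fast]=0, fast++
slow=1 fast=3: a[fast]=0, fast++
slow=1 fast=4: a[fast]=0, fast++
slow=1 fast=5: a[fast]=0, fast++
slow=1 fast=6: a[fast]=9≠0 swap→a[1]=9, slow++,fast++
slow=2 fast=7: a[fast]=0, fast++
slow=2 fast=8: a[fast]=0, fast++
slow=2 fast=9: a[fast]=0, fast++
slow=2 fast=10: a[fast]=0, fast++
slow=2 fast=11: a[fast]=7≠0 swap→a[2]=7, slow++,fast++
slow=3 fast=12: a[fast]=0, fast++
slow=3 fast=13: a[fast]=9≠0 swap→a[3]=9, slow++,fast++
slow=4 fast=14: a[fast]=0, fast++
slow=4 fast=15: a[fast]=0, fast++
slow=4 fast=16: a[fast]=2≠0 swap→a[4]=2, slow++,fast++
slow=5 fast=17: a[fast]=2≠0 swap→a[5]=2, slow++,fast++
slow=6 fast=18: a[fast]=0, fast++
slow=6 fast=19: a[fast]=4≠0 swap→a[6]=4, slow++,fast++
slow=7 fast=20: a[fast]=3≠0 swap→a[7]=3, slow++,fast++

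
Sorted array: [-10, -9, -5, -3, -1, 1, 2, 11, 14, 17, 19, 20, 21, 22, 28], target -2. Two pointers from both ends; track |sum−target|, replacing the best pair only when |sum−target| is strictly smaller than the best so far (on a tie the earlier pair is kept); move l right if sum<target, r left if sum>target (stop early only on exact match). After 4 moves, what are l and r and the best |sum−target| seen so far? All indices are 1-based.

l=1 r=15: -10+28=18 d=20 *, r--
l=1 r=14: -10+22=12 d=14 *, r--
l=1 r=13: -10+21=11 d=13 *, r--
l=1 r=12: -10+20=10 d=12 *, r--

l=1, r=11, best |Δ|=12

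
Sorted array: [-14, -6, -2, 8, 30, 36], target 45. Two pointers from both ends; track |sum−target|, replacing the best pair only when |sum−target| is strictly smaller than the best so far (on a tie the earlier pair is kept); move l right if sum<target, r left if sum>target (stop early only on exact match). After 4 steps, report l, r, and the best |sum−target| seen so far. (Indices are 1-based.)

[1,6] -14+36=22 d=23 * → l++
[2,6] -6+36=30 d=15 * → l++
[3,6] -2+36=34 d=11 * → l++
[4,6] 8+36=44 d=1 * → l++

l=5, r=6, best |Δ|=1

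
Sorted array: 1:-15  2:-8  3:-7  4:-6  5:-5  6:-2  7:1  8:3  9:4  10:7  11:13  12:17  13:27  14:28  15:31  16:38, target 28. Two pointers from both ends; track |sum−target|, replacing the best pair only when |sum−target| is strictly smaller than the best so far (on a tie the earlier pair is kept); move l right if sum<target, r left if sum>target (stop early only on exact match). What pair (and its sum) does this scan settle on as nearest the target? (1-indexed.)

pair (1, 27) with sum 28 (|Δ|=0)

[1,16] -15+38=23 d=5 * → l++
[2,16] -8+38=30 d=2 * → r--
[2,15] -8+31=23 d=5 → l++
[3,15] -7+31=24 d=4 → l++
[4,15] -6+31=25 d=3 → l++
[5,15] -5+31=26 d=2 → l++
[6,15] -2+31=29 d=1 * → r--
[6,14] -2+28=26 d=2 → l++
[7,14] 1+28=29 d=1 → r--
[7,13] 1+27=28 d=0 * → stop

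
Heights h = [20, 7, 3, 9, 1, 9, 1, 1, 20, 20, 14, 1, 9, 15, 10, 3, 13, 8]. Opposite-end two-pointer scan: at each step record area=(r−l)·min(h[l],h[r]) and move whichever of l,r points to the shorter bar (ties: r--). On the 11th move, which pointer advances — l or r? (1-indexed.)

r

l=1 r=18: min(20,8)*17=136 best=136 *, r--
l=1 r=17: min(20,13)*16=208 best=208 *, r--
l=1 r=16: min(20,3)*15=45 best=208, r--
l=1 r=15: min(20,10)*14=140 best=208, r--
l=1 r=14: min(20,15)*13=195 best=208, r--
l=1 r=13: min(20,9)*12=108 best=208, r--
l=1 r=12: min(20,1)*11=11 best=208, r--
l=1 r=11: min(20,14)*10=140 best=208, r--
l=1 r=10: min(20,20)*9=180 best=208, r--
l=1 r=9: min(20,20)*8=160 best=208, r--
l=1 r=8: min(20,1)*7=7 best=208, r--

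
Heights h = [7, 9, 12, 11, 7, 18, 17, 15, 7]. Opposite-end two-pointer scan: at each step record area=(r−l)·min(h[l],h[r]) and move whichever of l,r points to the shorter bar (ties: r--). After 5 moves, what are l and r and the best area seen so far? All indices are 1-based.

l=5, r=8, best area=60

l=1 r=9: min(7,7)*8=56 best=56 *, r--
l=1 r=8: min(7,15)*7=49 best=56, l++
l=2 r=8: min(9,15)*6=54 best=56, l++
l=3 r=8: min(12,15)*5=60 best=60 *, l++
l=4 r=8: min(11,15)*4=44 best=60, l++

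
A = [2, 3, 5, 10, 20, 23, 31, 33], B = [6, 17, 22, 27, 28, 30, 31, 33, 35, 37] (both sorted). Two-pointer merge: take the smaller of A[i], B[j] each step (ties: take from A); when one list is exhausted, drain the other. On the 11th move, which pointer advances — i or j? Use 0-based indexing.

i=0 j=0: A[i]=2<=B[j]=6 take 2, i++
i=1 j=0: A[i]=3<=B[j]=6 take 3, i++
i=2 j=0: A[i]=5<=B[j]=6 take 5, i++
i=3 j=0: A[i]=10>B[j]=6 take 6, j++
i=3 j=1: A[i]=10<=B[j]=17 take 10, i++
i=4 j=1: A[i]=20>B[j]=17 take 17, j++
i=4 j=2: A[i]=20<=B[j]=22 take 20, i++
i=5 j=2: A[i]=23>B[j]=22 take 22, j++
i=5 j=3: A[i]=23<=B[j]=27 take 23, i++
i=6 j=3: A[i]=31>B[j]=27 take 27, j++
i=6 j=4: A[i]=31>B[j]=28 take 28, j++

j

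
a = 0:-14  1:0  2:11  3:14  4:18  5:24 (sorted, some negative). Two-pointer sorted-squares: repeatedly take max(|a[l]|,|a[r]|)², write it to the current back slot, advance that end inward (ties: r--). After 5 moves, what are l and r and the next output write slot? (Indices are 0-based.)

l=1, r=1, next write slot=0

[0,5] |-14|<=|24| out[5]=576 → r--
[0,4] |-14|<=|18| out[4]=324 → r--
[0,3] |-14|<=|14| out[3]=196 → r--
[0,2] |-14|>|11| out[2]=196 → l++
[1,2] |0|<=|11| out[1]=121 → r--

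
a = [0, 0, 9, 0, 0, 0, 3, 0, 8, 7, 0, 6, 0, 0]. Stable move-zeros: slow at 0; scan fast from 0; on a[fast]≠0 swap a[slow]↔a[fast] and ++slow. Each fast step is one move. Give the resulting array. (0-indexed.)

slow=0 fast=0: a[fast]=0, fast++
slow=0 fast=1: a[fast]=0, fast++
slow=0 fast=2: a[fast]=9≠0 swap→a[0]=9, slow++,fast++
slow=1 fast=3: a[fast]=0, fast++
slow=1 fast=4: a[fast]=0, fast++
slow=1 fast=5: a[fast]=0, fast++
slow=1 fast=6: a[fast]=3≠0 swap→a[1]=3, slow++,fast++
slow=2 fast=7: a[fast]=0, fast++
slow=2 fast=8: a[fast]=8≠0 swap→a[2]=8, slow++,fast++
slow=3 fast=9: a[fast]=7≠0 swap→a[3]=7, slow++,fast++
slow=4 fast=10: a[fast]=0, fast++
slow=4 fast=11: a[fast]=6≠0 swap→a[4]=6, slow++,fast++
slow=5 fast=12: a[fast]=0, fast++
slow=5 fast=13: a[fast]=0, fast++

[9, 3, 8, 7, 6, 0, 0, 0, 0, 0, 0, 0, 0, 0]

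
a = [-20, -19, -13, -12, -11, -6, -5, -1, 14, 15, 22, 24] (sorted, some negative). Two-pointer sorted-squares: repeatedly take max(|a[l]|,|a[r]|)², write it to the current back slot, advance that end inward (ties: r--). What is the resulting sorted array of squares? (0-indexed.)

[1, 25, 36, 121, 144, 169, 196, 225, 361, 400, 484, 576]

l=0 r=11: |-20|<=|24| out[11]=576, r--
l=0 r=10: |-20|<=|22| out[10]=484, r--
l=0 r=9: |-20|>|15| out[9]=400, l++
l=1 r=9: |-19|>|15| out[8]=361, l++
l=2 r=9: |-13|<=|15| out[7]=225, r--
l=2 r=8: |-13|<=|14| out[6]=196, r--
l=2 r=7: |-13|>|-1| out[5]=169, l++
l=3 r=7: |-12|>|-1| out[4]=144, l++
l=4 r=7: |-11|>|-1| out[3]=121, l++
l=5 r=7: |-6|>|-1| out[2]=36, l++
l=6 r=7: |-5|>|-1| out[1]=25, l++
l=7 r=7: |-1|<=|-1| out[0]=1, r--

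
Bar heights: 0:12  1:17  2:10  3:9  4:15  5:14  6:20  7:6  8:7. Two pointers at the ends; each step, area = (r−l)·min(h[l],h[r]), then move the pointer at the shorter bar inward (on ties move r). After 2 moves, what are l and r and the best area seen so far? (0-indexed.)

l=0, r=6, best area=56

[0,8] min(12,7)*8=56 best=56 * → r--
[0,7] min(12,6)*7=42 best=56 → r--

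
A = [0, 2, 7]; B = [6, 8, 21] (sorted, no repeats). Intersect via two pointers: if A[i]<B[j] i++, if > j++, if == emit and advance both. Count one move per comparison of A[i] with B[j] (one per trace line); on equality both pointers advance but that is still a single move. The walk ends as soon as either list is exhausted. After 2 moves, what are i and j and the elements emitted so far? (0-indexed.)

i=2, j=0, emitted=[]

[i=0,j=0] 0<6 → i++
[i=1,j=0] 2<6 → i++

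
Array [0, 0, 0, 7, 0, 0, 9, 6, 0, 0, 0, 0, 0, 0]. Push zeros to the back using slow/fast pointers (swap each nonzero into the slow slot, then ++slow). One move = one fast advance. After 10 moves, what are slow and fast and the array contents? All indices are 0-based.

slow=3, fast=10, a=[7, 9, 6, 0, 0, 0, 0, 0, 0, 0, 0, 0, 0, 0]

slow=0 fast=0: a[fast]=0, fast++
slow=0 fast=1: a[fast]=0, fast++
slow=0 fast=2: a[fast]=0, fast++
slow=0 fast=3: a[fast]=7≠0 swap→a[0]=7, slow++,fast++
slow=1 fast=4: a[fast]=0, fast++
slow=1 fast=5: a[fast]=0, fast++
slow=1 fast=6: a[fast]=9≠0 swap→a[1]=9, slow++,fast++
slow=2 fast=7: a[fast]=6≠0 swap→a[2]=6, slow++,fast++
slow=3 fast=8: a[fast]=0, fast++
slow=3 fast=9: a[fast]=0, fast++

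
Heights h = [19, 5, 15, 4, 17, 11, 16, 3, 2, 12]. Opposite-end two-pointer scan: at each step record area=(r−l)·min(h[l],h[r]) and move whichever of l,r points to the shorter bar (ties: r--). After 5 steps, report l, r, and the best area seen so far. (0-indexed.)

l=0 r=9: min(19,12)*9=108 best=108 *, r--
l=0 r=8: min(19,2)*8=16 best=108, r--
l=0 r=7: min(19,3)*7=21 best=108, r--
l=0 r=6: min(19,16)*6=96 best=108, r--
l=0 r=5: min(19,11)*5=55 best=108, r--

l=0, r=4, best area=108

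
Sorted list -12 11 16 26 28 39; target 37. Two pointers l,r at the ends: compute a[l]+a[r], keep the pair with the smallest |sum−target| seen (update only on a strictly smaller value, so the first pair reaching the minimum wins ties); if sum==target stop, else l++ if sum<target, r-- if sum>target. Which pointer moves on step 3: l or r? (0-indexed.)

l=0 r=5: -12+39=27 d=10 *, l++
l=1 r=5: 11+39=50 d=13, r--
l=1 r=4: 11+28=39 d=2 *, r--

r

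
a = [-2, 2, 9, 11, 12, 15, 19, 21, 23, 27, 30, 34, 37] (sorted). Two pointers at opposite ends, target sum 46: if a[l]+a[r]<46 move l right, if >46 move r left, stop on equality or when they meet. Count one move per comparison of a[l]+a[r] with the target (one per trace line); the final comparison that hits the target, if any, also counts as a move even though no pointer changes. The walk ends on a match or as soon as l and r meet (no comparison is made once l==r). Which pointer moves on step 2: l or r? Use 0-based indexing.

[0,12] -2+37=35 <46 → l++
[1,12] 2+37=39 <46 → l++

l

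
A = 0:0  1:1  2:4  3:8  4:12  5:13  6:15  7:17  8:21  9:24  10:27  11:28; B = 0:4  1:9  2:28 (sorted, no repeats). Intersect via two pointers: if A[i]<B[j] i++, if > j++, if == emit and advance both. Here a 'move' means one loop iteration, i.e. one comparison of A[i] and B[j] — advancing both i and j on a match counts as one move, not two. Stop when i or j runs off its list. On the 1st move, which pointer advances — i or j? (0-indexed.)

i

[i=0,j=0] 0<4 → i++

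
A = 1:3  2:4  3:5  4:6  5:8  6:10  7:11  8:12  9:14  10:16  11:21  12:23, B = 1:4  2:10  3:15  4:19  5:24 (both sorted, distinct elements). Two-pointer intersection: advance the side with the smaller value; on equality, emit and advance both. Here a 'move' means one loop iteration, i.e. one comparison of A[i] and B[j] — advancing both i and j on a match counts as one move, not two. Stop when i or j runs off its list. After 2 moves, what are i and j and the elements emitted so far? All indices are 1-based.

[i=1,j=1] 3<4 → i++
[i=2,j=1] 4==4 emit → i++,j++

i=3, j=2, emitted=[4]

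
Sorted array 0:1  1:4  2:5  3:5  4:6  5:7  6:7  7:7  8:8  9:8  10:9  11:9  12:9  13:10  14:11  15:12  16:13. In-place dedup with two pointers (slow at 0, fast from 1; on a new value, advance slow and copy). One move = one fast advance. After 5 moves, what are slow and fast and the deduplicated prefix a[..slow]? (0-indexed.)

slow=4, fast=6, prefix=[1, 4, 5, 6, 7]

slow=0 fast=1: a[fast]=4≠a[slow]=1 write a[1]=4, slow++,fast++
slow=1 fast=2: a[fast]=5≠a[slow]=4 write a[2]=5, slow++,fast++
slow=2 fast=3: a[fast]=5=a[slow] dup, fast++
slow=2 fast=4: a[fast]=6≠a[slow]=5 write a[3]=6, slow++,fast++
slow=3 fast=5: a[fast]=7≠a[slow]=6 write a[4]=7, slow++,fast++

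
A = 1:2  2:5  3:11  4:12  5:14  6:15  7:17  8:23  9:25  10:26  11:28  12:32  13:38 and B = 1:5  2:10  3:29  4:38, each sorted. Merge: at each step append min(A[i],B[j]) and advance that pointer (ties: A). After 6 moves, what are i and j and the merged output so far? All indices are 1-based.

i=5, j=3, merged so far=[2, 5, 5, 10, 11, 12]

[i=1,j=1] A[i]=2<=B[j]=5 take 2 → i++
[i=2,j=1] A[i]=5<=B[j]=5 take 5 → i++
[i=3,j=1] A[i]=11>B[j]=5 take 5 → j++
[i=3,j=2] A[i]=11>B[j]=10 take 10 → j++
[i=3,j=3] A[i]=11<=B[j]=29 take 11 → i++
[i=4,j=3] A[i]=12<=B[j]=29 take 12 → i++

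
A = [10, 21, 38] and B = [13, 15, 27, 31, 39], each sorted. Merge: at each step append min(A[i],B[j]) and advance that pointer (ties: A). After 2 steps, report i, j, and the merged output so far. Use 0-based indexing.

i=1, j=1, merged so far=[10, 13]

i=0 j=0: A[i]=10<=B[j]=13 take 10, i++
i=1 j=0: A[i]=21>B[j]=13 take 13, j++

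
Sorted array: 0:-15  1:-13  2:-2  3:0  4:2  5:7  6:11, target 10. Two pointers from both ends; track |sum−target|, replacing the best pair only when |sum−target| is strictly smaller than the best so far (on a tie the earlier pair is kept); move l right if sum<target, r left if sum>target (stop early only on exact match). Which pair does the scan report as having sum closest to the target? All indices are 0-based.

[0,6] -15+11=-4 d=14 * → l++
[1,6] -13+11=-2 d=12 * → l++
[2,6] -2+11=9 d=1 * → l++
[3,6] 0+11=11 d=1 → r--
[3,5] 0+7=7 d=3 → l++
[4,5] 2+7=9 d=1 → l++

pair (-2, 11) with sum 9 (|Δ|=1)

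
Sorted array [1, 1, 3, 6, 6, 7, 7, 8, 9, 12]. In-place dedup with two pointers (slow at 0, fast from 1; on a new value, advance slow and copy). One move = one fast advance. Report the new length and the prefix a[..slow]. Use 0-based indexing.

slow=0 fast=1: a[fast]=1=a[slow] dup, fast++
slow=0 fast=2: a[fast]=3≠a[slow]=1 write a[1]=3, slow++,fast++
slow=1 fast=3: a[fast]=6≠a[slow]=3 write a[2]=6, slow++,fast++
slow=2 fast=4: a[fast]=6=a[slow] dup, fast++
slow=2 fast=5: a[fast]=7≠a[slow]=6 write a[3]=7, slow++,fast++
slow=3 fast=6: a[fast]=7=a[slow] dup, fast++
slow=3 fast=7: a[fast]=8≠a[slow]=7 write a[4]=8, slow++,fast++
slow=4 fast=8: a[fast]=9≠a[slow]=8 write a[5]=9, slow++,fast++
slow=5 fast=9: a[fast]=12≠a[slow]=9 write a[6]=12, slow++,fast++

length 7; prefix = [1, 3, 6, 7, 8, 9, 12]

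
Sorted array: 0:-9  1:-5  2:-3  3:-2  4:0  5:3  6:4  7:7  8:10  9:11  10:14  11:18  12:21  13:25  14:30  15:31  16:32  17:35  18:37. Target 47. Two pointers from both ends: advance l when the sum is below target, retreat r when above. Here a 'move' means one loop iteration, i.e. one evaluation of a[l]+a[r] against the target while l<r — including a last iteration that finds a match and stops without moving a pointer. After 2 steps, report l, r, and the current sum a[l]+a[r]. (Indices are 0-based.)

l=2, r=18, sum=34

l=0 r=18: -9+37=28 <47, l++
l=1 r=18: -5+37=32 <47, l++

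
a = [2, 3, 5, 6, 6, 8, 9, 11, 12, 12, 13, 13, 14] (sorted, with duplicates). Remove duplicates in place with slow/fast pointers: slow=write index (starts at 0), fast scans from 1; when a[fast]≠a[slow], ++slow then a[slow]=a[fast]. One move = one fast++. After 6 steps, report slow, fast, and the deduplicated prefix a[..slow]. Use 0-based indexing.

slow=0 fast=1: a[fast]=3≠a[slow]=2 write a[1]=3, slow++,fast++
slow=1 fast=2: a[fast]=5≠a[slow]=3 write a[2]=5, slow++,fast++
slow=2 fast=3: a[fast]=6≠a[slow]=5 write a[3]=6, slow++,fast++
slow=3 fast=4: a[fast]=6=a[slow] dup, fast++
slow=3 fast=5: a[fast]=8≠a[slow]=6 write a[4]=8, slow++,fast++
slow=4 fast=6: a[fast]=9≠a[slow]=8 write a[5]=9, slow++,fast++

slow=5, fast=7, prefix=[2, 3, 5, 6, 8, 9]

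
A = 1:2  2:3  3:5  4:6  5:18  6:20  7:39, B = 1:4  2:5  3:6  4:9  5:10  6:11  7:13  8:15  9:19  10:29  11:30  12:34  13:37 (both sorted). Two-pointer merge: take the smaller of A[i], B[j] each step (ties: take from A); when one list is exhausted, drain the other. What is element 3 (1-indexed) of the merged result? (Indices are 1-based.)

[i=1,j=1] A[i]=2<=B[j]=4 take 2 → i++
[i=2,j=1] A[i]=3<=B[j]=4 take 3 → i++
[i=3,j=1] A[i]=5>B[j]=4 take 4 → j++
[i=3,j=2] A[i]=5<=B[j]=5 take 5 → i++
[i=4,j=2] A[i]=6>B[j]=5 take 5 → j++
[i=4,j=3] A[i]=6<=B[j]=6 take 6 → i++
[i=5,j=3] A[i]=18>B[j]=6 take 6 → j++
[i=5,j=4] A[i]=18>B[j]=9 take 9 → j++
[i=5,j=5] A[i]=18>B[j]=10 take 10 → j++
[i=5,j=6] A[i]=18>B[j]=11 take 11 → j++
[i=5,j=7] A[i]=18>B[j]=13 take 13 → j++
[i=5,j=8] A[i]=18>B[j]=15 take 15 → j++
[i=5,j=9] A[i]=18<=B[j]=19 take 18 → i++
[i=6,j=9] A[i]=20>B[j]=19 take 19 → j++
[i=6,j=10] A[i]=20<=B[j]=29 take 20 → i++
[i=7,j=10] A[i]=39>B[j]=29 take 29 → j++
[i=7,j=11] A[i]=39>B[j]=30 take 30 → j++
[i=7,j=12] A[i]=39>B[j]=34 take 34 → j++
[i=7,j=13] A[i]=39>B[j]=37 take 37 → j++
[i=7,j=14] B done, take A[i]=39 → i++

merged[3] = 4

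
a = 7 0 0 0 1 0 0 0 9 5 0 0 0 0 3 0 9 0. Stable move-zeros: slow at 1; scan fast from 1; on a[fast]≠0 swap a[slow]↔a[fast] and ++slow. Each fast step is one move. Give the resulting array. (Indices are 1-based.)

slow=1 fast=1: a[fast]=7≠0 swap→a[1]=7, slow++,fast++
slow=2 fast=2: a[fast]=0, fast++
slow=2 fast=3: a[fast]=0, fast++
slow=2 fast=4: a[fast]=0, fast++
slow=2 fast=5: a[fast]=1≠0 swap→a[2]=1, slow++,fast++
slow=3 fast=6: a[fast]=0, fast++
slow=3 fast=7: a[fast]=0, fast++
slow=3 fast=8: a[fast]=0, fast++
slow=3 fast=9: a[fast]=9≠0 swap→a[3]=9, slow++,fast++
slow=4 fast=10: a[fast]=5≠0 swap→a[4]=5, slow++,fast++
slow=5 fast=11: a[fast]=0, fast++
slow=5 fast=12: a[fast]=0, fast++
slow=5 fast=13: a[fast]=0, fast++
slow=5 fast=14: a[fast]=0, fast++
slow=5 fast=15: a[fast]=3≠0 swap→a[5]=3, slow++,fast++
slow=6 fast=16: a[fast]=0, fast++
slow=6 fast=17: a[fast]=9≠0 swap→a[6]=9, slow++,fast++
slow=7 fast=18: a[fast]=0, fast++

[7, 1, 9, 5, 3, 9, 0, 0, 0, 0, 0, 0, 0, 0, 0, 0, 0, 0]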